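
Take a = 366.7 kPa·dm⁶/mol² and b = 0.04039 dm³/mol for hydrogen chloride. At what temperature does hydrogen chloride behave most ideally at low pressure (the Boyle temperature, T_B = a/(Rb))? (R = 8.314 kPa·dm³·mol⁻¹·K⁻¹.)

For a van der Waals gas the second virial coefficient B₂ = b − a/(RT) vanishes at T_B = a/(Rb).
T_B = 366.7/(8.314×0.04039) = 366.7/0.33580 = 1092 K

T_B ≈ 1092 K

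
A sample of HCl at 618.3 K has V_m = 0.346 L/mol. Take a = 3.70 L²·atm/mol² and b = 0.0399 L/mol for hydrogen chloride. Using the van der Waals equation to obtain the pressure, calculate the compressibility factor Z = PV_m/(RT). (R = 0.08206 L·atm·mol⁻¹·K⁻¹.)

Z ≈ 0.9196

P = RT/(V_m − b) − a/V_m² = (0.08206)(618.3)/(0.346 − 0.0399) − 3.70/(0.346)²
  = 50.738/0.30610 − 30.906 = 165.76 − 30.906 = 134.85 atm
Z = PV_m/(RT) = (134.85)(0.346)/((0.08206)(618.3)) = 46.658/50.738 = 0.9196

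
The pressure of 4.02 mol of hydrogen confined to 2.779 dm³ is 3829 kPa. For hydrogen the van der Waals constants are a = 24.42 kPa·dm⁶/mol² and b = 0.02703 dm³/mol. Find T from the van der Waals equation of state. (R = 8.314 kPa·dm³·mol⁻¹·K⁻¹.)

T = (P + a n²/V²)(V − nb)/(nR)
P + a n²/V² = 3829 + (24.42)(4.02)²/(2.779)² = 3880.1 kPa
V − nb = 2.779 − (4.02)(0.02703) = 2.6703 dm³
T = (3880.1)(2.6703)/((4.02)(8.314)) = 310.0 K

T ≈ 310.0 K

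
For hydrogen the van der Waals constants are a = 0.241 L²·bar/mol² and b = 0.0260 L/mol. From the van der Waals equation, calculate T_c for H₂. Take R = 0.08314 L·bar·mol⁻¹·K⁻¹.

T_c ≈ 33.03 K

For a van der Waals gas, T_c = 8a/(27Rb).
T_c = 8×0.241/(27×0.08314×0.0260) = 1.9280/0.058364 = 33.03 K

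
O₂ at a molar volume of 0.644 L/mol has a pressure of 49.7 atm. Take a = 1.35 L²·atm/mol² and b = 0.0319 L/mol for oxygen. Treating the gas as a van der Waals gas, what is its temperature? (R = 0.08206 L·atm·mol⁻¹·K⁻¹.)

T ≈ 395.0 K

T = (P + a/V_m²)(V_m − b)/R
P + a/V_m² = 49.7 + 1.35/(0.644)² = 52.955 atm
V_m − b = 0.644 − 0.0319 = 0.61210 L/mol
T = (52.955)(0.61210)/0.08206 = 395.0 K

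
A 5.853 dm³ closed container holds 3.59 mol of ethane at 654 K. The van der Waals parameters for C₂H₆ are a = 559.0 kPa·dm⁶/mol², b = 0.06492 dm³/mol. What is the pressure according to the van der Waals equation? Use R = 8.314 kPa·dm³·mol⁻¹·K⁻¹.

P ≈ 3263 kPa

P = nRT/(V − nb) − a n²/V²
nRT/(V − nb) = (3.59)(8.314)(654)/(5.853 − 3.59×0.06492) = 19520/5.6199 = 3473.4 kPa
a n²/V² = (559.0)(3.59)²/(5.853)² = 210.30 kPa
P = 3473.4 − 210.30 = 3263 kPa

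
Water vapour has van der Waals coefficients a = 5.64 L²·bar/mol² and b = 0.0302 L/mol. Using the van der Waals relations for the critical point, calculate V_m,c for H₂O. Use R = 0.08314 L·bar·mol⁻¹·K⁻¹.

V_m,c ≈ 0.09060 L/mol

For a van der Waals gas, V_m,c = 3b.
V_m,c = 3×0.0302 = 0.09060 L/mol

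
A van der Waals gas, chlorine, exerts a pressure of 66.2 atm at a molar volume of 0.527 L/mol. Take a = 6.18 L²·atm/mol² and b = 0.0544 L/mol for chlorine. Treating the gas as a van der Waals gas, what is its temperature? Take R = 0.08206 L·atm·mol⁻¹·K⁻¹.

T ≈ 509.4 K

T = (P + a/V_m²)(V_m − b)/R
P + a/V_m² = 66.2 + 6.18/(0.527)² = 88.452 atm
V_m − b = 0.527 − 0.0544 = 0.47260 L/mol
T = (88.452)(0.47260)/0.08206 = 509.4 K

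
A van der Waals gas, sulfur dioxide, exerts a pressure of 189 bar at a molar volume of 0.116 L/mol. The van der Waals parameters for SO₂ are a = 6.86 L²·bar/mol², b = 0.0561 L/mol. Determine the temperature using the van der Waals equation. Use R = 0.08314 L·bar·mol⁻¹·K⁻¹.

T = (P + a/V_m²)(V_m − b)/R
P + a/V_m² = 189 + 6.86/(0.116)² = 698.81 bar
V_m − b = 0.116 − 0.0561 = 0.059900 L/mol
T = (698.81)(0.059900)/0.08314 = 503.5 K

T ≈ 503.5 K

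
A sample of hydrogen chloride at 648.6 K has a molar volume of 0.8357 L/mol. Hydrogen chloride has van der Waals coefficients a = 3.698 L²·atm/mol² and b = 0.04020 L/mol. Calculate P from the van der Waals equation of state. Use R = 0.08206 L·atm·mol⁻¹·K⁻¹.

P = RT/(V_m − b) − a/V_m²
RT/(V_m − b) = (0.08206)(648.6)/(0.8357 − 0.04020) = 53.224/0.79550 = 66.906 atm
a/V_m² = 3.698/(0.8357)² = 5.2950 atm
P = 66.906 − 5.2950 = 61.61 atm

P ≈ 61.61 atm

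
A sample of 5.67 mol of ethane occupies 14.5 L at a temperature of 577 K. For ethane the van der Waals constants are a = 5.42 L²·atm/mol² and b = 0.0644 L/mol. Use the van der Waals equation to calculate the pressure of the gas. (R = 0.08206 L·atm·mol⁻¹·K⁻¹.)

P = nRT/(V − nb) − a n²/V²
nRT/(V − nb) = (5.67)(0.08206)(577)/(14.5 − 5.67×0.0644) = 268.47/14.135 = 18.993 atm
a n²/V² = (5.42)(5.67)²/(14.5)² = 0.82876 atm
P = 18.993 − 0.82876 = 18.16 atm

P ≈ 18.16 atm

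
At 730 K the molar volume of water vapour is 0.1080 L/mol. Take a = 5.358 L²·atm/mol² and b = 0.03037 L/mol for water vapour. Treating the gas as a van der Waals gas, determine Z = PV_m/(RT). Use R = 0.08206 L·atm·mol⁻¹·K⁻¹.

P = RT/(V_m − b) − a/V_m² = (0.08206)(730)/(0.1080 − 0.03037) − 5.358/(0.1080)²
  = 59.904/0.077630 − 459.36 = 771.66 − 459.36 = 312.30 atm
Z = PV_m/(RT) = (312.30)(0.1080)/((0.08206)(730)) = 33.728/59.904 = 0.5630

Z ≈ 0.5630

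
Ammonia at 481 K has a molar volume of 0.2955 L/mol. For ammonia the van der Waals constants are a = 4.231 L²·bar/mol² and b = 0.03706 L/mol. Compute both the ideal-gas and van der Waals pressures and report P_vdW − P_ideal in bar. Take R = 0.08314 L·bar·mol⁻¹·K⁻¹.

ΔP ≈ -29.05 bar

Ideal: P_ideal = RT/V_m = (0.08314)(481)/0.2955 = 135.331 bar
vdW: P = RT/(V_m − b) − a/V_m² = 39.9903/0.258440 − 4.231/0.0873203 = 154.737 − 48.4538 = 106.283 bar
ΔP = 106.283 − 135.331 = -29.05 bar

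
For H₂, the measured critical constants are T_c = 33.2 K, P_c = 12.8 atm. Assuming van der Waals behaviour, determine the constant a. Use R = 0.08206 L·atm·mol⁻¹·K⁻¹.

a ≈ 0.2446 L²·atm/mol²

From T_c = 8a/(27Rb) and P_c = a/(27b²): a = 27 R² T_c²/(64 P_c).
a = 27×(0.08206)²×(33.2)²/(64×12.8) = 200.40/819.20 = 0.2446 L²·atm/mol²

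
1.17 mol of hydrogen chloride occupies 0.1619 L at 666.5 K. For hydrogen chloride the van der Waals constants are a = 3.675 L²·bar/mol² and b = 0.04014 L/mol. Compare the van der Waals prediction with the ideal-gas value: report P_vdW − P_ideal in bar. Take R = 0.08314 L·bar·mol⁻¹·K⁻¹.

Ideal: P_ideal = nRT/V = (1.17)(0.08314)(666.5)/0.1619 = 400.451 bar
vdW: P = nRT/(V − nb) − a n²/V² = 64.8330/0.114936 − 5.03071/0.0262116 = 564.079 − 191.927 = 372.152 bar
ΔP = 372.152 − 400.451 = -28.30 bar

ΔP ≈ -28.30 bar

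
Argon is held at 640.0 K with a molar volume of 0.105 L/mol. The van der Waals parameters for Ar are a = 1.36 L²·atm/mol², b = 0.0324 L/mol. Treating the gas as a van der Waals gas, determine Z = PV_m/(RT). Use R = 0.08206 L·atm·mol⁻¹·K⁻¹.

P = RT/(V_m − b) − a/V_m² = (0.08206)(640.0)/(0.105 − 0.0324) − 1.36/(0.105)²
  = 52.518/0.072600 − 123.36 = 723.39 − 123.36 = 600.03 atm
Z = PV_m/(RT) = (600.03)(0.105)/((0.08206)(640.0)) = 63.003/52.518 = 1.200

Z ≈ 1.200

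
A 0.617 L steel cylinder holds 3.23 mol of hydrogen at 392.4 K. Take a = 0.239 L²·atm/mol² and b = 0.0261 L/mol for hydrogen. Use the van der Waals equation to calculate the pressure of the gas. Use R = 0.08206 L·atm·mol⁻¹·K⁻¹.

P ≈ 188.7 atm

P = nRT/(V − nb) − a n²/V²
nRT/(V − nb) = (3.23)(0.08206)(392.4)/(0.617 − 3.23×0.0261) = 104.01/0.53270 = 195.25 atm
a n²/V² = (0.239)(3.23)²/(0.617)² = 6.5499 atm
P = 195.25 − 6.5499 = 188.7 atm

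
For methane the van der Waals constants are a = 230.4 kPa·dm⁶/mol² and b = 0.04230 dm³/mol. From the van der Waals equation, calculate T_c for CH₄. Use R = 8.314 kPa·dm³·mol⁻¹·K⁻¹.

For a van der Waals gas, T_c = 8a/(27Rb).
T_c = 8×230.4/(27×8.314×0.04230) = 1843.2/9.4954 = 194.1 K

T_c ≈ 194.1 K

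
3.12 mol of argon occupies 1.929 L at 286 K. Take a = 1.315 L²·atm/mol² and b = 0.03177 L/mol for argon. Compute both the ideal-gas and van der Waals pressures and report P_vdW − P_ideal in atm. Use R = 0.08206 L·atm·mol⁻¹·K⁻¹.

ΔP ≈ -1.384 atm

Ideal: P_ideal = nRT/V = (3.12)(0.08206)(286)/1.929 = 37.9595 atm
vdW: P = nRT/(V − nb) − a n²/V² = 73.2238/1.82988 − 12.8007/3.72104 = 40.0156 − 3.44009 = 36.5755 atm
ΔP = 36.5755 − 37.9595 = -1.384 atm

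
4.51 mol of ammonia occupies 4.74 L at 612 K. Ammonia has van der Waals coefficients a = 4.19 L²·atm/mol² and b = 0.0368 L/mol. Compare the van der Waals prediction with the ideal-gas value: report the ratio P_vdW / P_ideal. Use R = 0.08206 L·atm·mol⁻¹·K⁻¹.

P_vdW / P_ideal ≈ 0.9569

Ideal: P_ideal = nRT/V = (4.51)(0.08206)(612)/4.74 = 47.7838 atm
vdW: P = nRT/(V − nb) − a n²/V² = 226.495/4.57403 − 85.2250/22.4676 = 49.5176 − 3.79324 = 45.7244 atm
Ratio = 45.7244/47.7838 = 0.9569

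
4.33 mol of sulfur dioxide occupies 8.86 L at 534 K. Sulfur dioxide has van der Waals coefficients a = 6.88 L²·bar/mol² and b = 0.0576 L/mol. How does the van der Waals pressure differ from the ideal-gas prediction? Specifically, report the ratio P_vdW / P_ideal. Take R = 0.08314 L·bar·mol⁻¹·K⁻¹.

Ideal: P_ideal = nRT/V = (4.33)(0.08314)(534)/8.86 = 21.6973 bar
vdW: P = nRT/(V − nb) − a n²/V² = 192.238/8.61059 − 128.992/78.4996 = 22.3258 − 1.64322 = 20.6826 bar
Ratio = 20.6826/21.6973 = 0.9532

P_vdW / P_ideal ≈ 0.9532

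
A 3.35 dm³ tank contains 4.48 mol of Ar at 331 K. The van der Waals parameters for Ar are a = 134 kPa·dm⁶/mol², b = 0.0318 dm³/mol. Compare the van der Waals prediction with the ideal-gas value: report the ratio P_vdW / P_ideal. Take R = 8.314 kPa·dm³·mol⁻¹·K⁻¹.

P_vdW / P_ideal ≈ 0.9793

Ideal: P_ideal = nRT/V = (4.48)(8.314)(331)/3.35 = 3680.20 kPa
vdW: P = nRT/(V − nb) − a n²/V² = 12328.7/3.20754 − 2689.43/11.2225 = 3843.66 − 239.646 = 3604.01 kPa
Ratio = 3604.01/3680.20 = 0.9793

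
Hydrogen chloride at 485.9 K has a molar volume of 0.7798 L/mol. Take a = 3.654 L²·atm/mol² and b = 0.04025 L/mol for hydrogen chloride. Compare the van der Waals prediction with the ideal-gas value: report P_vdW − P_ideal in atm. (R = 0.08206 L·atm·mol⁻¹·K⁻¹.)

Ideal: P_ideal = RT/V_m = (0.08206)(485.9)/0.7798 = 51.1323 atm
vdW: P = RT/(V_m − b) − a/V_m² = 39.8730/0.739550 − 3.654/0.608088 = 53.9152 − 6.00900 = 47.9062 atm
ΔP = 47.9062 − 51.1323 = -3.226 atm

ΔP ≈ -3.226 atm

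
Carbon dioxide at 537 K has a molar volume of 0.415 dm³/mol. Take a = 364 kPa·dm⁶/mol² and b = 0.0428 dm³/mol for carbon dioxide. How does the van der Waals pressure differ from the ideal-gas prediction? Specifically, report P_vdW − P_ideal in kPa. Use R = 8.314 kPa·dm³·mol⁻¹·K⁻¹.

ΔP ≈ -876 kPa

Ideal: P_ideal = RT/V_m = (8.314)(537)/0.415 = 10758.1 kPa
vdW: P = RT/(V_m − b) − a/V_m² = 4464.62/0.372200 − 364/0.172225 = 11995.2 − 2113.51 = 9881.7 kPa
ΔP = 9881.7 − 10758.1 = -876 kPa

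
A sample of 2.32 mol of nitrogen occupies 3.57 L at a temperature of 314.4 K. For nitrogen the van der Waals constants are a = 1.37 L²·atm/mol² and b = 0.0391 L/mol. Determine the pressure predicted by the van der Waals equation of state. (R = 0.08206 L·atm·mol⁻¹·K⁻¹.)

P ≈ 16.62 atm

P = nRT/(V − nb) − a n²/V²
nRT/(V − nb) = (2.32)(0.08206)(314.4)/(3.57 − 2.32×0.0391) = 59.855/3.4793 = 17.203 atm
a n²/V² = (1.37)(2.32)²/(3.57)² = 0.57858 atm
P = 17.203 − 0.57858 = 16.62 atm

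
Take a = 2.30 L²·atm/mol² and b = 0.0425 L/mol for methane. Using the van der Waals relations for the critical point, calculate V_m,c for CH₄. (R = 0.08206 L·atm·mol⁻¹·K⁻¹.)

For a van der Waals gas, V_m,c = 3b.
V_m,c = 3×0.0425 = 0.1275 L/mol

V_m,c ≈ 0.1275 L/mol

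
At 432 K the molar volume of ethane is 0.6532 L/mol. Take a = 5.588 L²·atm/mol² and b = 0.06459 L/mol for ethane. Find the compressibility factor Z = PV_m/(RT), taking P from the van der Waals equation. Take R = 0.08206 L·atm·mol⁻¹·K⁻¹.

Z ≈ 0.8684

P = RT/(V_m − b) − a/V_m² = (0.08206)(432)/(0.6532 − 0.06459) − 5.588/(0.6532)²
  = 35.450/0.58861 − 13.097 = 60.227 − 13.097 = 47.130 atm
Z = PV_m/(RT) = (47.130)(0.6532)/((0.08206)(432)) = 30.785/35.450 = 0.8684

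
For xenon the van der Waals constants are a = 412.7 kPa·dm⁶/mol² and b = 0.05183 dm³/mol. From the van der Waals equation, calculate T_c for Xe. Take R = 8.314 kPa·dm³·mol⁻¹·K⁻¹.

T_c ≈ 283.8 K

For a van der Waals gas, T_c = 8a/(27Rb).
T_c = 8×412.7/(27×8.314×0.05183) = 3301.6/11.635 = 283.8 K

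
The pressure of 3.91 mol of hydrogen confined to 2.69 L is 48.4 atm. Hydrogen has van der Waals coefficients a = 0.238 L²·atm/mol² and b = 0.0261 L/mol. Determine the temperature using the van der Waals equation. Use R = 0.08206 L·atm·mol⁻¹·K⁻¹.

T ≈ 394.4 K

T = (P + a n²/V²)(V − nb)/(nR)
P + a n²/V² = 48.4 + (0.238)(3.91)²/(2.69)² = 48.903 atm
V − nb = 2.69 − (3.91)(0.0261) = 2.5879 L
T = (48.903)(2.5879)/((3.91)(0.08206)) = 394.4 K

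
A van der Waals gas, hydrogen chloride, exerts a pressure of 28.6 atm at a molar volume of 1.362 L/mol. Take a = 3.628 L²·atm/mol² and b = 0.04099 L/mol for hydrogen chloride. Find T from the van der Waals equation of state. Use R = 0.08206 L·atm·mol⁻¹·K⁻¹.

T = (P + a/V_m²)(V_m − b)/R
P + a/V_m² = 28.6 + 3.628/(1.362)² = 30.556 atm
V_m − b = 1.362 − 0.04099 = 1.3210 L/mol
T = (30.556)(1.3210)/0.08206 = 491.9 K

T ≈ 491.9 K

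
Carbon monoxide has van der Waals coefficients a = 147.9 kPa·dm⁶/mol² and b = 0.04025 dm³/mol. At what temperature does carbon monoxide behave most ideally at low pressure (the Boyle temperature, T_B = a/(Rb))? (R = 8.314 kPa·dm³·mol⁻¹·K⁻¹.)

T_B ≈ 442.0 K

For a van der Waals gas the second virial coefficient B₂ = b − a/(RT) vanishes at T_B = a/(Rb).
T_B = 147.9/(8.314×0.04025) = 147.9/0.33464 = 442.0 K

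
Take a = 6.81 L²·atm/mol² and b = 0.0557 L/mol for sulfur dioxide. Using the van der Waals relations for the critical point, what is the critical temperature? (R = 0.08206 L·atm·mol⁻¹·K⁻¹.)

For a van der Waals gas, T_c = 8a/(27Rb).
T_c = 8×6.81/(27×0.08206×0.0557) = 54.480/0.12341 = 441.5 K

T_c ≈ 441.5 K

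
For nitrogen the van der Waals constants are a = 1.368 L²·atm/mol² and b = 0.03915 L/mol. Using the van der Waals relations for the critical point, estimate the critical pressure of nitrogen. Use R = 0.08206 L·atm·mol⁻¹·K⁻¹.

P_c ≈ 33.06 atm

For a van der Waals gas, P_c = a/(27b²).
P_c = 1.368/(27×(0.03915)²) = 1.368/0.041384 = 33.06 atm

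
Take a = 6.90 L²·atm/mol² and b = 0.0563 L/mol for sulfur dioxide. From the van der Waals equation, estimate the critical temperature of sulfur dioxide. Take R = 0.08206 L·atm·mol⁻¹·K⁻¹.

T_c ≈ 442.5 K

For a van der Waals gas, T_c = 8a/(27Rb).
T_c = 8×6.90/(27×0.08206×0.0563) = 55.200/0.12474 = 442.5 K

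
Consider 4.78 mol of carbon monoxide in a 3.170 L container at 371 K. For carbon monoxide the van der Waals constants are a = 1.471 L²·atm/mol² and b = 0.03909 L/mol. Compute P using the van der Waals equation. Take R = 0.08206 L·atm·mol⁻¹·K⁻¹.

P = nRT/(V − nb) − a n²/V²
nRT/(V − nb) = (4.78)(0.08206)(371)/(3.170 − 4.78×0.03909) = 145.52/2.9831 = 48.781 atm
a n²/V² = (1.471)(4.78)²/(3.170)² = 3.3446 atm
P = 48.781 − 3.3446 = 45.44 atm

P ≈ 45.44 atm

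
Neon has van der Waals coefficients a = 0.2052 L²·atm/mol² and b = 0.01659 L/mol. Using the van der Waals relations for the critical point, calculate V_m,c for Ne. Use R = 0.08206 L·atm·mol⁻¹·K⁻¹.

For a van der Waals gas, V_m,c = 3b.
V_m,c = 3×0.01659 = 0.04977 L/mol

V_m,c ≈ 0.04977 L/mol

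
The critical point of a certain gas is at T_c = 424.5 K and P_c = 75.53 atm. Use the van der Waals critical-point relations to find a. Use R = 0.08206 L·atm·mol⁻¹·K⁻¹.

a ≈ 6.778 L²·atm/mol²

From T_c = 8a/(27Rb) and P_c = a/(27b²): a = 27 R² T_c²/(64 P_c).
a = 27×(0.08206)²×(424.5)²/(64×75.53) = 32763/4833.9 = 6.778 L²·atm/mol²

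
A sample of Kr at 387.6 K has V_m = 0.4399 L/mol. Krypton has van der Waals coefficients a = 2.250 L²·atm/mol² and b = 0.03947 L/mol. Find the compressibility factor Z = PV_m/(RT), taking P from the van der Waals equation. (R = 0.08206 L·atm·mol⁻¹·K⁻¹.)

Z ≈ 0.9378

P = RT/(V_m − b) − a/V_m² = (0.08206)(387.6)/(0.4399 − 0.03947) − 2.250/(0.4399)²
  = 31.806/0.40043 − 11.627 = 79.430 − 11.627 = 67.803 atm
Z = PV_m/(RT) = (67.803)(0.4399)/((0.08206)(387.6)) = 29.827/31.806 = 0.9378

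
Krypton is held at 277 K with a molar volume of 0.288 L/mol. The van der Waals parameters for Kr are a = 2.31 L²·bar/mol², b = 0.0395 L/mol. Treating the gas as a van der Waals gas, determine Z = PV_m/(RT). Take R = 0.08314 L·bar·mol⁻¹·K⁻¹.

Z ≈ 0.8107

P = RT/(V_m − b) − a/V_m² = (0.08314)(277)/(0.288 − 0.0395) − 2.31/(0.288)²
  = 23.030/0.24850 − 27.850 = 92.676 − 27.850 = 64.826 bar
Z = PV_m/(RT) = (64.826)(0.288)/((0.08314)(277)) = 18.670/23.030 = 0.8107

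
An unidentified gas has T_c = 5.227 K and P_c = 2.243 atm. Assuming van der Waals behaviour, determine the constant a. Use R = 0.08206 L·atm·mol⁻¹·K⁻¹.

a ≈ 0.03460 L²·atm/mol²

From T_c = 8a/(27Rb) and P_c = a/(27b²): a = 27 R² T_c²/(64 P_c).
a = 27×(0.08206)²×(5.227)²/(64×2.243) = 4.9674/143.55 = 0.03460 L²·atm/mol²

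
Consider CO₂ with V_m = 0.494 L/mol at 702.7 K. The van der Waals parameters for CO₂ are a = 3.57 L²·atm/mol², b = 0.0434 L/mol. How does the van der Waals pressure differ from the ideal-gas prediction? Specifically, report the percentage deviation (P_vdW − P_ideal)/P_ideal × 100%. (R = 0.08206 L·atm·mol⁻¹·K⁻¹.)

Ideal: P_ideal = RT/V_m = (0.08206)(702.7)/0.494 = 116.728 atm
vdW: P = RT/(V_m − b) − a/V_m² = 57.6636/0.450600 − 3.57/0.244036 = 127.971 − 14.6290 = 113.342 atm
% deviation = (113.342 − 116.728)/116.728 × 100% = -2.90%

-2.90 %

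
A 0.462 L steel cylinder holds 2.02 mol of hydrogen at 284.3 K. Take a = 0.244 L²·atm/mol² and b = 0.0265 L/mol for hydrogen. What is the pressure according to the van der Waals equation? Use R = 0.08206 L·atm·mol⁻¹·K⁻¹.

P = nRT/(V − nb) − a n²/V²
nRT/(V − nb) = (2.02)(0.08206)(284.3)/(0.462 − 2.02×0.0265) = 47.126/0.40847 = 115.37 atm
a n²/V² = (0.244)(2.02)²/(0.462)² = 4.6645 atm
P = 115.37 − 4.6645 = 110.7 atm

P ≈ 110.7 atm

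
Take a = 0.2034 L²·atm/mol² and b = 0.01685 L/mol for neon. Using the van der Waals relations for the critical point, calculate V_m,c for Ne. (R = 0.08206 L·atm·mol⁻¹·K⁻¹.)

For a van der Waals gas, V_m,c = 3b.
V_m,c = 3×0.01685 = 0.05055 L/mol

V_m,c ≈ 0.05055 L/mol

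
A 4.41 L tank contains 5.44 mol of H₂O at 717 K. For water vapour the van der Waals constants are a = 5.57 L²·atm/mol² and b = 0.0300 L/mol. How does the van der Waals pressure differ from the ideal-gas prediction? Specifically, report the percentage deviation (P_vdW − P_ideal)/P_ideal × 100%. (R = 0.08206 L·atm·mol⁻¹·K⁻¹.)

Ideal: P_ideal = nRT/V = (5.44)(0.08206)(717)/4.41 = 72.5790 atm
vdW: P = nRT/(V − nb) − a n²/V² = 320.073/4.24680 − 164.836/19.4481 = 75.3680 − 8.47569 = 66.8923 atm
% deviation = (66.8923 − 72.5790)/72.5790 × 100% = -7.84%

-7.84 %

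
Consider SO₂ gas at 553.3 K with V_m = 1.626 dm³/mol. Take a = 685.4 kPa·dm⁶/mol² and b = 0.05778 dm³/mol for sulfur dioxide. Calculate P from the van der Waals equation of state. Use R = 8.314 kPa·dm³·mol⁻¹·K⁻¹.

P ≈ 2674 kPa

P = RT/(V_m − b) − a/V_m²
RT/(V_m − b) = (8.314)(553.3)/(1.626 − 0.05778) = 4600.1/1.5682 = 2933.4 kPa
a/V_m² = 685.4/(1.626)² = 259.24 kPa
P = 2933.4 − 259.24 = 2674 kPa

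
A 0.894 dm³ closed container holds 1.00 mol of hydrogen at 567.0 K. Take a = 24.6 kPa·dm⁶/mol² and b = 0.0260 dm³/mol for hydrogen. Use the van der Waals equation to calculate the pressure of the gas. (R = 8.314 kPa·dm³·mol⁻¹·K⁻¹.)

P ≈ 5400 kPa

P = nRT/(V − nb) − a n²/V²
nRT/(V − nb) = (1.00)(8.314)(567.0)/(0.894 − 1.00×0.0260) = 4714.0/0.86800 = 5430.9 kPa
a n²/V² = (24.6)(1.00)²/(0.894)² = 30.779 kPa
P = 5430.9 − 30.779 = 5400 kPa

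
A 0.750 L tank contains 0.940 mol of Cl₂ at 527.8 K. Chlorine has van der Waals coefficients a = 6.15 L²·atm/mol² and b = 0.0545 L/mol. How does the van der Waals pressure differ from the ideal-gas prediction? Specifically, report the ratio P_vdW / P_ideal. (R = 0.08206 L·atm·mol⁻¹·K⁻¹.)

P_vdW / P_ideal ≈ 0.8953

Ideal: P_ideal = nRT/V = (0.940)(0.08206)(527.8)/0.750 = 54.2835 atm
vdW: P = nRT/(V − nb) − a n²/V² = 40.7126/0.698770 − 5.43414/0.562500 = 58.2632 − 9.66069 = 48.6025 atm
Ratio = 48.6025/54.2835 = 0.8953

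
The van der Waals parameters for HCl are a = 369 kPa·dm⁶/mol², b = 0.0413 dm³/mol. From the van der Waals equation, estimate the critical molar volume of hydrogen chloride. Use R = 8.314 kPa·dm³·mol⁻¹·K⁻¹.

V_m,c ≈ 0.1239 dm³/mol

For a van der Waals gas, V_m,c = 3b.
V_m,c = 3×0.0413 = 0.1239 dm³/mol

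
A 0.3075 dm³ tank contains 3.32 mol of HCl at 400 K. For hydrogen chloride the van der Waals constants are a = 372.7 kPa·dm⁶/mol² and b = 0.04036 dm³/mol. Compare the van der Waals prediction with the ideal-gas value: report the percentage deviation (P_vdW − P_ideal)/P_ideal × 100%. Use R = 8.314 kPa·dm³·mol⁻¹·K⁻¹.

Ideal: P_ideal = nRT/V = (3.32)(8.314)(400)/0.3075 = 35905.7 kPa
vdW: P = nRT/(V − nb) − a n²/V² = 11041.0/0.173505 − 4108.05/0.0945563 = 63635.1 − 43445.5 = 20189.6 kPa
% deviation = (20189.6 − 35905.7)/35905.7 × 100% = -43.77%

-43.77 %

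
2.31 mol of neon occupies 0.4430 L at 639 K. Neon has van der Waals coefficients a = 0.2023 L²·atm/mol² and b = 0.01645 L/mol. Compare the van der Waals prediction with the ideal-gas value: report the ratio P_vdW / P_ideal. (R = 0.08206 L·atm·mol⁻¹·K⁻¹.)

P_vdW / P_ideal ≈ 1.074

Ideal: P_ideal = nRT/V = (2.31)(0.08206)(639)/0.4430 = 273.427 atm
vdW: P = nRT/(V − nb) − a n²/V² = 121.128/0.405001 − 1.07949/0.196249 = 299.081 − 5.50061 = 293.580 atm
Ratio = 293.580/273.427 = 1.074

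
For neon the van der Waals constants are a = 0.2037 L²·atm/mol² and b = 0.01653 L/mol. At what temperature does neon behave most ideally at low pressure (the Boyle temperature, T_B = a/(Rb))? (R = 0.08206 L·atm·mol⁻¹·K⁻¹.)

T_B ≈ 150.2 K

For a van der Waals gas the second virial coefficient B₂ = b − a/(RT) vanishes at T_B = a/(Rb).
T_B = 0.2037/(0.08206×0.01653) = 0.2037/0.0013565 = 150.2 K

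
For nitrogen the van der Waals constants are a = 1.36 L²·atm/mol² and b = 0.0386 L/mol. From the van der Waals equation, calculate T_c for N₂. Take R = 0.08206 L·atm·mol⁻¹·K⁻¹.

T_c ≈ 127.2 K

For a van der Waals gas, T_c = 8a/(27Rb).
T_c = 8×1.36/(27×0.08206×0.0386) = 10.880/0.085523 = 127.2 K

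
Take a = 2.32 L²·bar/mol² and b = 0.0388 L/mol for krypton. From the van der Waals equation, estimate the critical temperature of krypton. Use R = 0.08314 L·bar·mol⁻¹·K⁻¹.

For a van der Waals gas, T_c = 8a/(27Rb).
T_c = 8×2.32/(27×0.08314×0.0388) = 18.560/0.087097 = 213.1 K

T_c ≈ 213.1 K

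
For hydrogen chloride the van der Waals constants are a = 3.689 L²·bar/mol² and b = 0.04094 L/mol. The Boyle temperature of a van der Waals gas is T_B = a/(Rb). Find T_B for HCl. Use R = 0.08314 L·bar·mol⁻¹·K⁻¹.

For a van der Waals gas the second virial coefficient B₂ = b − a/(RT) vanishes at T_B = a/(Rb).
T_B = 3.689/(0.08314×0.04094) = 3.689/0.0034038 = 1084 K

T_B ≈ 1084 K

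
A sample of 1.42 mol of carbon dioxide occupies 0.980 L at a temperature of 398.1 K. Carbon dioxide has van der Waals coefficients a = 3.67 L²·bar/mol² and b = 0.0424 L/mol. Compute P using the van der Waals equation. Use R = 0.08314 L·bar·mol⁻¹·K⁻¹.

P ≈ 43.39 bar

P = nRT/(V − nb) − a n²/V²
nRT/(V − nb) = (1.42)(0.08314)(398.1)/(0.980 − 1.42×0.0424) = 46.999/0.91979 = 51.098 bar
a n²/V² = (3.67)(1.42)²/(0.980)² = 7.7053 bar
P = 51.098 − 7.7053 = 43.39 bar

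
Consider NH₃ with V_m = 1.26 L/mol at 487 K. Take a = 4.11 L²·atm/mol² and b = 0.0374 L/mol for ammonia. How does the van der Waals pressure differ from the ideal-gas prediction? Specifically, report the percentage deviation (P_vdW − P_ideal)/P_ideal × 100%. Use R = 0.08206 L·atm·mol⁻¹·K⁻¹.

-5.10 %

Ideal: P_ideal = RT/V_m = (0.08206)(487)/1.26 = 31.7168 atm
vdW: P = RT/(V_m − b) − a/V_m² = 39.9632/1.22260 − 4.11/1.58760 = 32.6871 − 2.58881 = 30.0983 atm
% deviation = (30.0983 − 31.7168)/31.7168 × 100% = -5.10%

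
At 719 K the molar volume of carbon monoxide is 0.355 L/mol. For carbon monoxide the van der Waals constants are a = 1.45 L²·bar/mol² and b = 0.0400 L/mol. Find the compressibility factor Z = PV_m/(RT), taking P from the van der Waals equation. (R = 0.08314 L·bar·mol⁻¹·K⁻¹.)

P = RT/(V_m − b) − a/V_m² = (0.08314)(719)/(0.355 − 0.0400) − 1.45/(0.355)²
  = 59.778/0.31500 − 11.506 = 189.77 − 11.506 = 178.26 bar
Z = PV_m/(RT) = (178.26)(0.355)/((0.08314)(719)) = 63.282/59.778 = 1.059

Z ≈ 1.059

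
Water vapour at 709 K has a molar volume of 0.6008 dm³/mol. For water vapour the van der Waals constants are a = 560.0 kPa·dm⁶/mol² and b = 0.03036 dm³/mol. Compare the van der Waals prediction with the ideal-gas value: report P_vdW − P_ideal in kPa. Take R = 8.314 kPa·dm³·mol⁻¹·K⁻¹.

ΔP ≈ -1029 kPa

Ideal: P_ideal = RT/V_m = (8.314)(709)/0.6008 = 9811.29 kPa
vdW: P = RT/(V_m − b) − a/V_m² = 5894.63/0.570440 − 560.0/0.360961 = 10333.5 − 1551.41 = 8782.1 kPa
ΔP = 8782.1 − 9811.29 = -1029 kPa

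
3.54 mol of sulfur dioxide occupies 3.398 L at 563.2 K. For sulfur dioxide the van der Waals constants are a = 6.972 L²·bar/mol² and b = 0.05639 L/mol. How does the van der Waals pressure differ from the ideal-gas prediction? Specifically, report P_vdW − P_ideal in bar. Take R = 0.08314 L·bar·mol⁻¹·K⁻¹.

ΔP ≈ -4.522 bar

Ideal: P_ideal = nRT/V = (3.54)(0.08314)(563.2)/3.398 = 48.7812 bar
vdW: P = nRT/(V − nb) − a n²/V² = 165.759/3.19838 − 87.3703/11.5464 = 51.8259 − 7.56689 = 44.2590 bar
ΔP = 44.2590 − 48.7812 = -4.522 bar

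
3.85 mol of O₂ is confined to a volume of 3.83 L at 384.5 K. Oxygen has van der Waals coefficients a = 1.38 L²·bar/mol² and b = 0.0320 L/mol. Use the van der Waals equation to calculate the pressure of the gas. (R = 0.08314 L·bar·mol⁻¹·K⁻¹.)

P ≈ 31.81 bar

P = nRT/(V − nb) − a n²/V²
nRT/(V − nb) = (3.85)(0.08314)(384.5)/(3.83 − 3.85×0.0320) = 123.07/3.7068 = 33.201 bar
a n²/V² = (1.38)(3.85)²/(3.83)² = 1.3945 bar
P = 33.201 − 1.3945 = 31.81 bar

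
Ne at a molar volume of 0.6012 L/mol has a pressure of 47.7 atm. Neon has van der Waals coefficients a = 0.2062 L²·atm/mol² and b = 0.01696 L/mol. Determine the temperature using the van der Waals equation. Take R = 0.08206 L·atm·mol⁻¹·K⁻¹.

T ≈ 343.7 K

T = (P + a/V_m²)(V_m − b)/R
P + a/V_m² = 47.7 + 0.2062/(0.6012)² = 48.270 atm
V_m − b = 0.6012 − 0.01696 = 0.58424 L/mol
T = (48.270)(0.58424)/0.08206 = 343.7 K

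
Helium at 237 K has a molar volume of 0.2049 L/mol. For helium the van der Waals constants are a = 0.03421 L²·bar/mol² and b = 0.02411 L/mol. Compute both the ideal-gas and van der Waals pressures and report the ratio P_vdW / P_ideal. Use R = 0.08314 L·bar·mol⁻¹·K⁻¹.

Ideal: P_ideal = RT/V_m = (0.08314)(237)/0.2049 = 96.1649 bar
vdW: P = RT/(V_m − b) − a/V_m² = 19.7042/0.180790 − 0.03421/0.0419840 = 108.989 − 0.814834 = 108.174 bar
Ratio = 108.174/96.1649 = 1.125

P_vdW / P_ideal ≈ 1.125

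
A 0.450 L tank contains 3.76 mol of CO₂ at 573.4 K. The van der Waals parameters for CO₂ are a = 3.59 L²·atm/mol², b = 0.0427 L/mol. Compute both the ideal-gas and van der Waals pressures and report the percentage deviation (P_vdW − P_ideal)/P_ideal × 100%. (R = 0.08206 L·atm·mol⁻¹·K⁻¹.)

-8.28 %

Ideal: P_ideal = nRT/V = (3.76)(0.08206)(573.4)/0.450 = 393.156 atm
vdW: P = nRT/(V − nb) − a n²/V² = 176.920/0.289448 − 50.7540/0.202500 = 611.232 − 250.637 = 360.595 atm
% deviation = (360.595 − 393.156)/393.156 × 100% = -8.28%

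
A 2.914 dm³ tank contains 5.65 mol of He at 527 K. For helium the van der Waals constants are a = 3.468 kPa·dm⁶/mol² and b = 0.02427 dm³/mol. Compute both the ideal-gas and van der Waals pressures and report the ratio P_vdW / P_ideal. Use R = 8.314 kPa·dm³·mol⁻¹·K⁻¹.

Ideal: P_ideal = nRT/V = (5.65)(8.314)(527)/2.914 = 8495.32 kPa
vdW: P = nRT/(V − nb) − a n²/V² = 24755.4/2.77687 − 110.707/8.49140 = 8914.86 − 13.0375 = 8901.82 kPa
Ratio = 8901.82/8495.32 = 1.048

P_vdW / P_ideal ≈ 1.048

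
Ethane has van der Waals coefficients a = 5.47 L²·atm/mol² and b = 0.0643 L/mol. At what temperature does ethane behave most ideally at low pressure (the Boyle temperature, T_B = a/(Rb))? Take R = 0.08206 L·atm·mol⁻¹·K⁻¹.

T_B ≈ 1037 K

For a van der Waals gas the second virial coefficient B₂ = b − a/(RT) vanishes at T_B = a/(Rb).
T_B = 5.47/(0.08206×0.0643) = 5.47/0.0052765 = 1037 K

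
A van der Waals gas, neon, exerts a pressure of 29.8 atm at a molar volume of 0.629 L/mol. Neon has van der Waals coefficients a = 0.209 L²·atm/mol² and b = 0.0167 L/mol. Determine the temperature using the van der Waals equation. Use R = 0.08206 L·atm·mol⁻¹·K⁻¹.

T = (P + a/V_m²)(V_m − b)/R
P + a/V_m² = 29.8 + 0.209/(0.629)² = 30.328 atm
V_m − b = 0.629 − 0.0167 = 0.61230 L/mol
T = (30.328)(0.61230)/0.08206 = 226.3 K

T ≈ 226.3 K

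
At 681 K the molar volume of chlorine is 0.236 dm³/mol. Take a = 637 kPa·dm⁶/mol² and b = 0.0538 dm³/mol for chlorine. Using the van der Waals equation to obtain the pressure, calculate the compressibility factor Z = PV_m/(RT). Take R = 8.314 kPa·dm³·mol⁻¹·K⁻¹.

Z ≈ 0.8186

P = RT/(V_m − b) − a/V_m² = (8.314)(681)/(0.236 − 0.0538) − 637/(0.236)²
  = 5661.8/0.18220 − 11437 = 31075 − 11437 = 19638 kPa
Z = PV_m/(RT) = (19638)(0.236)/((8.314)(681)) = 4634.6/5661.8 = 0.8186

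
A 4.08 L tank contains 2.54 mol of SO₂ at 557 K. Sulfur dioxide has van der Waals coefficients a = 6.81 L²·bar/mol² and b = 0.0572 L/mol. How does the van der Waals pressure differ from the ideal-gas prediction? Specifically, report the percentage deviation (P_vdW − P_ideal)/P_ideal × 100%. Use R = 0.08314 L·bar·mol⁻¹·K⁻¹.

-5.46 %

Ideal: P_ideal = nRT/V = (2.54)(0.08314)(557)/4.08 = 28.8296 bar
vdW: P = nRT/(V − nb) − a n²/V² = 117.625/3.93471 − 43.9354/16.6464 = 29.8942 − 2.63933 = 27.2549 bar
% deviation = (27.2549 − 28.8296)/28.8296 × 100% = -5.46%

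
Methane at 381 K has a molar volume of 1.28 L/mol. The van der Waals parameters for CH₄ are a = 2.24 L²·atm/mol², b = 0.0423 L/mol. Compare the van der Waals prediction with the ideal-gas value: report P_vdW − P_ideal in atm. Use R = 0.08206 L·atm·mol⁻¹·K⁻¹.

ΔP ≈ -0.532 atm

Ideal: P_ideal = RT/V_m = (0.08206)(381)/1.28 = 24.4257 atm
vdW: P = RT/(V_m − b) − a/V_m² = 31.2649/1.23770 − 2.24/1.63840 = 25.2605 − 1.36719 = 23.8933 atm
ΔP = 23.8933 − 24.4257 = -0.532 atm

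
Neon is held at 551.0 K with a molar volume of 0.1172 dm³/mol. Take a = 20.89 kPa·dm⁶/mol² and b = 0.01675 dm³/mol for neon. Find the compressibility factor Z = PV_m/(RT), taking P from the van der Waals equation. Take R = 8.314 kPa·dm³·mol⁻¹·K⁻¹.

Z ≈ 1.128

P = RT/(V_m − b) − a/V_m² = (8.314)(551.0)/(0.1172 − 0.01675) − 20.89/(0.1172)²
  = 4581.0/0.10045 − 1520.8 = 45605 − 1520.8 = 44084 kPa
Z = PV_m/(RT) = (44084)(0.1172)/((8.314)(551.0)) = 5166.6/4581.0 = 1.128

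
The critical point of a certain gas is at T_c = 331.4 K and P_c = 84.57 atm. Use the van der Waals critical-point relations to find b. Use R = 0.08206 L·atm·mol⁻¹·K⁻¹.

b ≈ 0.04020 L/mol

From T_c = 8a/(27Rb) and P_c = a/(27b²): b = R T_c/(8 P_c).
b = (0.08206)(331.4)/(8×84.57) = 27.195/676.56 = 0.04020 L/mol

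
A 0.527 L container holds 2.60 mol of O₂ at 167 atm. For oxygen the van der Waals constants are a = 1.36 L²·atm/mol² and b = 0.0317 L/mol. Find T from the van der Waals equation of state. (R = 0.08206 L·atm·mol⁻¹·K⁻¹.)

T = (P + a n²/V²)(V − nb)/(nR)
P + a n²/V² = 167 + (1.36)(2.60)²/(0.527)² = 200.10 atm
V − nb = 0.527 − (2.60)(0.0317) = 0.44458 L
T = (200.10)(0.44458)/((2.60)(0.08206)) = 417.0 K

T ≈ 417.0 K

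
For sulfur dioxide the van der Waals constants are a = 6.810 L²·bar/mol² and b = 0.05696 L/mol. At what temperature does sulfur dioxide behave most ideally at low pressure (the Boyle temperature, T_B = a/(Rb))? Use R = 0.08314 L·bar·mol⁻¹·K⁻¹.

T_B ≈ 1438 K

For a van der Waals gas the second virial coefficient B₂ = b − a/(RT) vanishes at T_B = a/(Rb).
T_B = 6.810/(0.08314×0.05696) = 6.810/0.0047357 = 1438 K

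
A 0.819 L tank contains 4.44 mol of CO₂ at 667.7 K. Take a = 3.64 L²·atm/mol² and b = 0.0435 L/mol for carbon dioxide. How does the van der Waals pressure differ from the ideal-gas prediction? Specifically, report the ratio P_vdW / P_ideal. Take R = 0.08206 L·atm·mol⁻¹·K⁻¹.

P_vdW / P_ideal ≈ 0.9484

Ideal: P_ideal = nRT/V = (4.44)(0.08206)(667.7)/0.819 = 297.038 atm
vdW: P = nRT/(V − nb) − a n²/V² = 243.274/0.625860 − 71.7575/0.670761 = 388.704 − 106.979 = 281.725 atm
Ratio = 281.725/297.038 = 0.9484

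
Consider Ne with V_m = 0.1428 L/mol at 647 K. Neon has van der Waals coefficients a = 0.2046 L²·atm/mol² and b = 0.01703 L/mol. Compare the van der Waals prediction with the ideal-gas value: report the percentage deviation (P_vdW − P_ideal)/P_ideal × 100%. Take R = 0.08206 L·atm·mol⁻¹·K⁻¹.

10.84 %

Ideal: P_ideal = RT/V_m = (0.08206)(647)/0.1428 = 371.798 atm
vdW: P = RT/(V_m − b) − a/V_m² = 53.0928/0.125770 − 0.2046/0.0203918 = 422.142 − 10.0334 = 412.109 atm
% deviation = (412.109 − 371.798)/371.798 × 100% = 10.84%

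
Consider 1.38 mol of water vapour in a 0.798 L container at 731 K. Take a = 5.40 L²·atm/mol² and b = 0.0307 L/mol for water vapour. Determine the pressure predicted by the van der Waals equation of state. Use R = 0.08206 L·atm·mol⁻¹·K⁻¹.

P ≈ 93.40 atm

P = nRT/(V − nb) − a n²/V²
nRT/(V − nb) = (1.38)(0.08206)(731)/(0.798 − 1.38×0.0307) = 82.780/0.75563 = 109.55 atm
a n²/V² = (5.40)(1.38)²/(0.798)² = 16.149 atm
P = 109.55 − 16.149 = 93.40 atm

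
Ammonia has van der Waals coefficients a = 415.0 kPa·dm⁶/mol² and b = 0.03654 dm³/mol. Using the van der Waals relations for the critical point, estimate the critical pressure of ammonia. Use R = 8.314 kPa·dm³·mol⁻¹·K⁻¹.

P_c ≈ 11512 kPa

For a van der Waals gas, P_c = a/(27b²).
P_c = 415.0/(27×(0.03654)²) = 415.0/0.036050 = 11512 kPa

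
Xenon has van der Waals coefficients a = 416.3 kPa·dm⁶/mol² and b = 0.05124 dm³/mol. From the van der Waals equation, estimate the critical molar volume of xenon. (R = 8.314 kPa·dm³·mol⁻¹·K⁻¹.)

V_m,c ≈ 0.1537 dm³/mol

For a van der Waals gas, V_m,c = 3b.
V_m,c = 3×0.05124 = 0.1537 dm³/mol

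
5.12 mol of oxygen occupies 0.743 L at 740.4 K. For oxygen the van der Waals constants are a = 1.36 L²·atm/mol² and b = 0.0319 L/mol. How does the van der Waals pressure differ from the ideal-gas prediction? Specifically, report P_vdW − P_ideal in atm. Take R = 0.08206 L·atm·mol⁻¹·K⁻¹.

Ideal: P_ideal = nRT/V = (5.12)(0.08206)(740.4)/0.743 = 418.677 atm
vdW: P = nRT/(V − nb) − a n²/V² = 311.077/0.579672 − 35.6516/0.552049 = 536.643 − 64.5805 = 472.063 atm
ΔP = 472.063 − 418.677 = 53.39 atm

ΔP ≈ 53.39 atm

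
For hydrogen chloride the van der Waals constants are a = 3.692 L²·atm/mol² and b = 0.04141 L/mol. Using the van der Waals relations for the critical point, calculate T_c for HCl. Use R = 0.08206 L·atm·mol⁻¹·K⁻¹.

For a van der Waals gas, T_c = 8a/(27Rb).
T_c = 8×3.692/(27×0.08206×0.04141) = 29.536/0.091749 = 321.9 K

T_c ≈ 321.9 K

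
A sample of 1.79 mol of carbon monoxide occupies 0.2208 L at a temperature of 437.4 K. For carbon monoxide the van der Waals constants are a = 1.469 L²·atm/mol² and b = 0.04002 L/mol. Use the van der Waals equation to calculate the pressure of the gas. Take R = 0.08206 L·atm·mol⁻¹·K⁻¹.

P = nRT/(V − nb) − a n²/V²
nRT/(V − nb) = (1.79)(0.08206)(437.4)/(0.2208 − 1.79×0.04002) = 64.249/0.14916 = 430.74 atm
a n²/V² = (1.469)(1.79)²/(0.2208)² = 96.545 atm
P = 430.74 − 96.545 = 334.2 atm

P ≈ 334.2 atm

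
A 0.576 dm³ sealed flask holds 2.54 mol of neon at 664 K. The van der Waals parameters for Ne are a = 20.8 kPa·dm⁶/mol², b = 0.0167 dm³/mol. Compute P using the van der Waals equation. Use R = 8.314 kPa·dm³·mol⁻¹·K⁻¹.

P ≈ 25875 kPa

P = nRT/(V − nb) − a n²/V²
nRT/(V − nb) = (2.54)(8.314)(664)/(0.576 − 2.54×0.0167) = 14022/0.53358 = 26279 kPa
a n²/V² = (20.8)(2.54)²/(0.576)² = 404.47 kPa
P = 26279 − 404.47 = 25875 kPa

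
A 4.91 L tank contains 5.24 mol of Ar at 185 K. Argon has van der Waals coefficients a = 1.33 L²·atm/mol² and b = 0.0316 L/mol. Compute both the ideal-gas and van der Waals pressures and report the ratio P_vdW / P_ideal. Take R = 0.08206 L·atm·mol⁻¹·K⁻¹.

Ideal: P_ideal = nRT/V = (5.24)(0.08206)(185)/4.91 = 16.2014 atm
vdW: P = nRT/(V − nb) − a n²/V² = 79.5490/4.74442 − 36.5186/24.1081 = 16.7669 − 1.51479 = 15.2521 atm
Ratio = 15.2521/16.2014 = 0.9414

P_vdW / P_ideal ≈ 0.9414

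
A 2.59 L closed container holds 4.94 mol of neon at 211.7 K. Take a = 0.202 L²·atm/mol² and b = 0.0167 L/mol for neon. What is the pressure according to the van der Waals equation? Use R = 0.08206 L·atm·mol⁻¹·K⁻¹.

P ≈ 33.49 atm

P = nRT/(V − nb) − a n²/V²
nRT/(V − nb) = (4.94)(0.08206)(211.7)/(2.59 − 4.94×0.0167) = 85.818/2.5075 = 34.225 atm
a n²/V² = (0.202)(4.94)²/(2.59)² = 0.73486 atm
P = 34.225 − 0.73486 = 33.49 atm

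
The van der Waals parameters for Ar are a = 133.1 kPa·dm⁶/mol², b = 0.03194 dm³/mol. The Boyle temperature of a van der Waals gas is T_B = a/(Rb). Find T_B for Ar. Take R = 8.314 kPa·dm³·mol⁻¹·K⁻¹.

For a van der Waals gas the second virial coefficient B₂ = b − a/(RT) vanishes at T_B = a/(Rb).
T_B = 133.1/(8.314×0.03194) = 133.1/0.26555 = 501.2 K

T_B ≈ 501.2 K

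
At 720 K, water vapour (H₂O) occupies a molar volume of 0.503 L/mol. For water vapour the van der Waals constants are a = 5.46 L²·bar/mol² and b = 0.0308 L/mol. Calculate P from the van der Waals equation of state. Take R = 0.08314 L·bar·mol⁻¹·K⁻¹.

P = RT/(V_m − b) − a/V_m²
RT/(V_m − b) = (0.08314)(720)/(0.503 − 0.0308) = 59.861/0.47220 = 126.77 bar
a/V_m² = 5.46/(0.503)² = 21.580 bar
P = 126.77 − 21.580 = 105.2 bar

P ≈ 105.2 bar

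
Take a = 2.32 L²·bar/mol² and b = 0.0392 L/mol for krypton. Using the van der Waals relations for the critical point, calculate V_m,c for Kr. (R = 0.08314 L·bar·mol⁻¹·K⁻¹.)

For a van der Waals gas, V_m,c = 3b.
V_m,c = 3×0.0392 = 0.1176 L/mol

V_m,c ≈ 0.1176 L/mol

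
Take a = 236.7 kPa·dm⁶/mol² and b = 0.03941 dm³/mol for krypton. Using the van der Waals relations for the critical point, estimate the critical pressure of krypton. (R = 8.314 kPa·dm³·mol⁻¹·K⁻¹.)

For a van der Waals gas, P_c = a/(27b²).
P_c = 236.7/(27×(0.03941)²) = 236.7/0.041935 = 5644 kPa

P_c ≈ 5644 kPa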